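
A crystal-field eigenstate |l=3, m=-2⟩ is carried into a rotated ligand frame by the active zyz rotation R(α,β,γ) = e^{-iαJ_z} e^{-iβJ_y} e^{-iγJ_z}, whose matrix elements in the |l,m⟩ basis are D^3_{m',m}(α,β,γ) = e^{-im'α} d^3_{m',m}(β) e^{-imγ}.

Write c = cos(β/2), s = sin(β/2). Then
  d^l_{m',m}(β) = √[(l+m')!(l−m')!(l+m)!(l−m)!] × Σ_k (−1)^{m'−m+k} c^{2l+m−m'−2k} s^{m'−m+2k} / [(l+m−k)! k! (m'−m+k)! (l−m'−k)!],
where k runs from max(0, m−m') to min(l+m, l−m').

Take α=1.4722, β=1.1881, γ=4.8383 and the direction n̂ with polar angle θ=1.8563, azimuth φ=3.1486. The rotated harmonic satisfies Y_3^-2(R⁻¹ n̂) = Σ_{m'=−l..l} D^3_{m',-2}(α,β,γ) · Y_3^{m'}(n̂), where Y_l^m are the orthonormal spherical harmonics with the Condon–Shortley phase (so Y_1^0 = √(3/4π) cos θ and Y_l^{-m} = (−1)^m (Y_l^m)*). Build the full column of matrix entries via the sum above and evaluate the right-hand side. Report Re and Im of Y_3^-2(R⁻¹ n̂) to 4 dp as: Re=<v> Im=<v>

Need the full column D^3_{m',-2} for m'=−3..3 at α=1.4722, β=1.1881, γ=4.8383.
cos(β/2)=0.828681, sin(β/2)=0.559722
d^3_{-3,-2}: single k=1 term ⇒ +0.535777;  D = +0.023549+0.535259i
d^3_{-2,-2}: k∈[0..1] ⇒ +0.323834 -0.738691 = -0.414857;  D = -0.414238-0.022652i
d^3_{-1,-2}: k∈[0..1] ⇒ -0.691685 +0.631114 = -0.060570;  D = -0.009245+0.059860i
d^3_{0,-2}: k∈[0..1] ⇒ +0.809196 -0.369168 = +0.440028;  D = -0.426150-0.109641i
d^3_{1,-2}: k∈[0..1] ⇒ -0.631114 +0.143962 = -0.487152;  D = +0.167235-0.457548i
d^3_{2,-2}: k∈[0..1] ⇒ +0.337003 -0.030749 = +0.306253;  D = +0.275896+0.132938i
d^3_{3,-2}: single k=0 term ⇒ -0.111513;  D = -0.058059+0.095206i
Y_3^{m'}(θ=1.8563,φ=3.1486) and Σ D·Y over m':
  (+0.0235+0.5353i)·(-0.3685+0.0077i)  (-0.4142-0.0227i)·(-0.2650+0.0037i)  (-0.0092+0.0599i)·(+0.1871-0.0013i)  (-0.4261-0.1096i)·(+0.2736+0.0000i)  (+0.1672-0.4575i)·(-0.1871-0.0013i)  (+0.2759+0.1329i)·(-0.2650-0.0037i)  (-0.0581+0.0952i)·(+0.3685+0.0077i)
Y_3^-2(R⁻¹ n̂) = -0.147867-0.127609i

Re=-0.1479 Im=-0.1276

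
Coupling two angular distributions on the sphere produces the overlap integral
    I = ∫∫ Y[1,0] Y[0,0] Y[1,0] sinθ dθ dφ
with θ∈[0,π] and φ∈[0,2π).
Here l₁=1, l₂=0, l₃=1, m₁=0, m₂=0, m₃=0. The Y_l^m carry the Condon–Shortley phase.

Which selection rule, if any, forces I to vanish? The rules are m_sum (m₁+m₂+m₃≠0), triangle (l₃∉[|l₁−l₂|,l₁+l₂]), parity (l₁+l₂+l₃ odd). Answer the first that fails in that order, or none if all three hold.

none

Σmᵢ = 0  ✓
l₃∈[|l₁−l₂|,l₁+l₂]=[1,1], have l₃=1  ✓
Σlᵢ = 2 ⇒ even  ✓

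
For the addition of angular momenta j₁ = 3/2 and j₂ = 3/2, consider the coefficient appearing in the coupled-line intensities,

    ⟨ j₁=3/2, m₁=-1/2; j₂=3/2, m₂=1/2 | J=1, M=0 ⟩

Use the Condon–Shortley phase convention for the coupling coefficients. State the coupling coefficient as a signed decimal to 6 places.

j₁+j₂−J=2  J+j₁−j₂=1  J−j₁+j₂=1  j₁+j₂+J+1=5
(j₁±m₁, j₂±m₂, J±M) = (1,2,2,1,1,1)
P² = 1/5
sum k=1..2:
  [1] −1/1 = -1
  [2] +1/2 = 1/2
S = -1/2
C² = P²·S² = 1/20 ; C = -0.223607

-0.223607  (= −√(1/20))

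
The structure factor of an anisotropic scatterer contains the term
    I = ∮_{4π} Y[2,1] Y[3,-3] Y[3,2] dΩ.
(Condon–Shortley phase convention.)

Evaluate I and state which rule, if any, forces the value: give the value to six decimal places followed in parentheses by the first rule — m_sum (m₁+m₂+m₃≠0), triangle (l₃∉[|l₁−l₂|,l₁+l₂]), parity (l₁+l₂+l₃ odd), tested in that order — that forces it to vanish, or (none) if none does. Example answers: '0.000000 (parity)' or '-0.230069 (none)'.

-0.210261 (none)

Checks pass: Σm=0; 8 even; l₃=3∈[1,5].
(2·2+1)(2·3+1)(2·3+1) = 245
Δ: 2! 2! 4! / 9! → 1/3780
sum: t=0:+1/24 t=1:−1/4 t=2:+1/24 = -1/6
3j²(2 3 3; 0 0 0) = Δ·Π!·Σ² = 4/105  (sign +1)
sum: t=0:+1/48 = 1/48
3j²(2 3 3; 1 -3 2) = Δ·Π!·Σ² = 5/84  (sign -1)
combine: 4πI² = 245·4/105·5/84 = 5/9
take √, sign -1: I = -0.21026104
No selection rule forces the value: the integral is nonzero (none).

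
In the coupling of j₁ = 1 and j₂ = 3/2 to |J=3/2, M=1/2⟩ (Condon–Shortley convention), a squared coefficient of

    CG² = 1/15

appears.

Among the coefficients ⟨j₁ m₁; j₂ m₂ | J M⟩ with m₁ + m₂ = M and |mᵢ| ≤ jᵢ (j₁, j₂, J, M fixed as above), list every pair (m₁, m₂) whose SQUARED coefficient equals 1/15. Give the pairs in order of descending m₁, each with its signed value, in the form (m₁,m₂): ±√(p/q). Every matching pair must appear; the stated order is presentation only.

Admissible pairs with m₁+m₂ = M = 1/2: (-1,3/2), (0,1/2), (1,-1/2)
  (m₁,m₂)=(1,-1/2): CG² = 8/15, CG = +√(8/15)
  (m₁,m₂)=(0,1/2): CG² = 1/15, CG = −√(1/15)   ← matches the target
  (m₁,m₂)=(-1,3/2): CG² = 2/5, CG = −√(2/5)
Pairs with CG² = 1/15: (0,1/2): −√(1/15)

(0,1/2): −√(1/15)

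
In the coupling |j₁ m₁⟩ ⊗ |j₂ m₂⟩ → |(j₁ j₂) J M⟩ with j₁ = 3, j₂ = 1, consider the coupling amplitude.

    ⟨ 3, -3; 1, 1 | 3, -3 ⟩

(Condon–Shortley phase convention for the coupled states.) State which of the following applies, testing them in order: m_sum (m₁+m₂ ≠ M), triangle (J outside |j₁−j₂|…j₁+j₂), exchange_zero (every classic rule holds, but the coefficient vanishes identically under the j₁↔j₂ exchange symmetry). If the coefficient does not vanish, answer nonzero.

m_sum

m-sum: m₁+m₂ = -3+1 = -2, M = -3  ✗ ⇒ coefficient is 0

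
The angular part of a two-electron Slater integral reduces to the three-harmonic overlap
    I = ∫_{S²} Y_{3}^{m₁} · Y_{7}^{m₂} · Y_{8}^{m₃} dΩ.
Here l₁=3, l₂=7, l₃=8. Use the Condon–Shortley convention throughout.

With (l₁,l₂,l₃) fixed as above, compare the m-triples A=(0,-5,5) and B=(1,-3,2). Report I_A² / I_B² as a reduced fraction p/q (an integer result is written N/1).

37479/33640

Shared (l₁,l₂,l₃)=(3,7,8): N and (l;000)² cancel in I_A²/I_B².
A: Δ = 2!·4!·12!/19! = 1/5290740; Racah Σ t=0..2: t=0:+1/87091200 t=1:−1/159667200 t=2:+1/5748019200 = 31/5748019200; ⇒ 3j(3 7 8; 0 -5 5)² = 961/135660, sgn -1
B: Δ = 2!·4!·12!/19! = 1/5290740; Racah Σ t=0..2: t=0:+1/7741440 t=1:−1/13063680 t=2:+1/348364800 = 29/522547200; ⇒ 3j(3 7 8; 1 -3 2)² = 1682/264537, sgn +1
I_A²/I_B² = (961/135660)/(1682/264537) = 37479/33640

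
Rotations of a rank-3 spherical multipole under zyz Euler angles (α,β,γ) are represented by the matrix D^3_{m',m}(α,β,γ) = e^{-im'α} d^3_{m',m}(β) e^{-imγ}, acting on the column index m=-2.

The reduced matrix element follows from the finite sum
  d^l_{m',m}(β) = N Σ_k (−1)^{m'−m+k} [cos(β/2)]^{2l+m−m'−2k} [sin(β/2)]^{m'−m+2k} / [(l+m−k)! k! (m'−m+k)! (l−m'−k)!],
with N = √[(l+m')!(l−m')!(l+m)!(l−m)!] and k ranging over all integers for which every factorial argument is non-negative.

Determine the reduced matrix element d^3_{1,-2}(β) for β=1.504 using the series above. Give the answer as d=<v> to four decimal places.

d^3_{1,-2}(β=1.5040) via the finite sum:
Half-angle: c=0.730324, s=0.683101. N=√(24·2·1·120)=75.894664
k∈{0,1} keeps every argument non-negative
  k=0: (−1)^3·75.8947/(12)·0.7303^3·0.6831^3 = -0.785292
  k=1: (−1)^4·75.8947/(24)·0.7303^1·0.6831^5 = +0.343510
d^3_{1,-2}(1.5040) = -0.785292 +0.343510 = -0.441782

d=-0.4418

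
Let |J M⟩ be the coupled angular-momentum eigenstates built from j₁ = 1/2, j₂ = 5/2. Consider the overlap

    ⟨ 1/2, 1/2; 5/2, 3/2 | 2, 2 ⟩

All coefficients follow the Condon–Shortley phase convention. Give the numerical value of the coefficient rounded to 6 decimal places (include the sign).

+√(1/6) = +0.408248

√[5·1!0!4!/6! · 1!0!4!1!4!0!] = √(96)
  +(−1)^0/∏(0,1,0,4,0,0)! = 1/24  (running 1/24)
⟨..|..⟩ = √(96)·(1/24) = +0.408248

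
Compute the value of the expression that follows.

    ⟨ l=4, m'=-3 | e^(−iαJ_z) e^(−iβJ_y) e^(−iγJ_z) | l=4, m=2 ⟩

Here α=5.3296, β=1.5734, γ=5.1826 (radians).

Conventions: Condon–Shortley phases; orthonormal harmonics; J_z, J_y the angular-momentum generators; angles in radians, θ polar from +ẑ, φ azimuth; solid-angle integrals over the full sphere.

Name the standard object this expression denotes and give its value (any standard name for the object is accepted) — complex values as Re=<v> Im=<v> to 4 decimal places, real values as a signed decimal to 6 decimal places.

Wigner D-matrix element, Re=0.3696 Im=-0.2866

This is a Wigner D-matrix element — the rotation-matrix element ⟨l m'| R(α,β,γ) |l m⟩ in the angular-momentum basis.
First d^4_{-3,2}(β=1.5734), then the phase factors e^{-i(-3)α} and e^{-i(2)γ}:
c=cos(1.573400/2)=0.706186, s=sin(1.573400/2)=0.708027; N=√[1·5040·720·2]=2693.993318
Admissible k: 5..6 (factorial args all ≥0)
  k=5: (−1)^0·2693.9933/(240)·0.7062^3·0.7080^5 = +0.703380
  k=6: (−1)^1·2693.9933/(720)·0.7062^1·0.7080^7 = -0.235684
d^4_{-3,2}(1.5734) = +0.703380 -0.235684 = +0.467696
Phases: e^{-i·(-3)·5.3296}=-0.960824-0.277160i, e^{-i·(2)·5.1826}=-0.589447+0.807807i ⇒ D=+0.369595-0.286599i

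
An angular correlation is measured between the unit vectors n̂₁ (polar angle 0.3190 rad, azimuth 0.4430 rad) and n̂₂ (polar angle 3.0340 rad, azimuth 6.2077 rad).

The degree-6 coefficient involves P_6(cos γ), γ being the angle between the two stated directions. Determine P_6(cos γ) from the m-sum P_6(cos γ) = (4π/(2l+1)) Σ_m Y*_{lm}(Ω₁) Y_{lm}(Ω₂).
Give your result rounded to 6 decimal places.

-0.146837

Addition theorem: P_6(cos γ) = (4π/13) Σ_m Y*_{lm}(Ω₁) Y_{lm}(Ω₂), m = −6…6:
  [-6]  conj(Y_{6,-6})(Ω₁) = (-0.000407, 0.000214) ; Y_{6,-6}(Ω₂) = (0.000001, 0.000000) ; Δ = (-0.000000, 0.000000)
  [-5]  conj(Y_{6,-5})(Ω₁) = (-0.002895, 0.003855) ; Y_{6,-5}(Ω₂) = (-0.000022, -0.000009) ; Δ = (0.000000, -0.000000)
  [-4]  conj(Y_{6,-4})(Ω₁) = (-0.006151, 0.030159) ; Y_{6,-4}(Ω₂) = (0.000447, 0.000139) ; Δ = (-0.000007, 0.000013)
  [-3]  conj(Y_{6,-3})(Ω₁) = (0.031605, 0.128151) ; Y_{6,-3}(Ω₂) = (-0.006153, -0.001418) ; Δ = (-0.000013, -0.000833)
  [-2]  conj(Y_{6,-2})(Ω₁) = (0.235002, 0.287772) ; Y_{6,-2}(Ω₂) = (0.057370, 0.008728) ; Δ = (0.010971, 0.018560)
  [-1]  conj(Y_{6,-1})(Ω₁) = (0.529649, 0.251292) ; Y_{6,-1}(Ω₂) = (-0.332857, -0.025174) ; Δ = (-0.169971, -0.096978)
  [+0]  conj(Y_{6,0})(Ω₁) = (0.185187, -0.000000) ; Y_{6,0}(Ω₂) = (0.897127, 0.000000) ; Δ = (0.166137, 0.000000)
  [+1]  conj(Y_{6,1})(Ω₁) = (-0.529649, 0.251292) ; Y_{6,1}(Ω₂) = (0.332857, -0.025174) ; Δ = (-0.169971, 0.096978)
  [+2]  conj(Y_{6,2})(Ω₁) = (0.235002, -0.287772) ; Y_{6,2}(Ω₂) = (0.057370, -0.008728) ; Δ = (0.010971, -0.018560)
  [+3]  conj(Y_{6,3})(Ω₁) = (-0.031605, 0.128151) ; Y_{6,3}(Ω₂) = (0.006153, -0.001418) ; Δ = (-0.000013, 0.000833)
  [+4]  conj(Y_{6,4})(Ω₁) = (-0.006151, -0.030159) ; Y_{6,4}(Ω₂) = (0.000447, -0.000139) ; Δ = (-0.000007, -0.000013)
  [+5]  conj(Y_{6,5})(Ω₁) = (0.002895, 0.003855) ; Y_{6,5}(Ω₂) = (0.000022, -0.000009) ; Δ = (0.000000, 0.000000)
  [+6]  conj(Y_{6,6})(Ω₁) = (-0.000407, -0.000214) ; Y_{6,6}(Ω₂) = (0.000001, -0.000000) ; Δ = (-0.000000, -0.000000)
Total Σ_m = (-0.151904, -0.000000). Multiply by 0.966644: (-0.146837, -0.000000). P_6(cos γ) = -0.146837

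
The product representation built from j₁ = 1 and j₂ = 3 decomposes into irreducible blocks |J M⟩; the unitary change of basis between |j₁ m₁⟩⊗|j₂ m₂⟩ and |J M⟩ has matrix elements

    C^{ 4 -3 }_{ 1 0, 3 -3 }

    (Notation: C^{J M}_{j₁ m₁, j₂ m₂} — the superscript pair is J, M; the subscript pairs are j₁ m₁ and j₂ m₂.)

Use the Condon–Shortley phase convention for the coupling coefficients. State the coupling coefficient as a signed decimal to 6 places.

+0.500000

√[9·0!2!6!/9! · 1!1!0!6!1!7!] = √(129600)
  +(−1)^0/∏(0,0,1,0,1,6)! = 1/720  (running 1/720)
⟨..|..⟩ = √(129600)·(1/720) = +0.500000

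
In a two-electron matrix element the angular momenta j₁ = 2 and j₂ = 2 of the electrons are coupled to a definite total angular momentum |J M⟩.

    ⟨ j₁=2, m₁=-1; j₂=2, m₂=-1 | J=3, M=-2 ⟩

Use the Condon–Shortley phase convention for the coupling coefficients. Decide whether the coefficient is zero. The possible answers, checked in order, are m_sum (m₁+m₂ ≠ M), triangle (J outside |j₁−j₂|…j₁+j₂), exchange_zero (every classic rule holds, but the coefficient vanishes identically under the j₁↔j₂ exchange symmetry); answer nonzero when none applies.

exchange_zero

m-sum: m₁+m₂ = -1+(-1) = -2, M = -2  ✓
triangle: |j₁−j₂| = 0 ≤ J = 3 ≤ j₁+j₂ = 4  ✓
exchange: j₁=j₂ and m₁=m₂, and (−1)^(j₁+j₂−J) = (−1)^1 = −1 forces ⟨j₁m₁;j₂m₂|JM⟩ = −⟨j₂m₂;j₁m₁|JM⟩ = −⟨j₁m₁;j₂m₂|JM⟩ ⇒ the coefficient vanishes identically
Racah sum check: Σ_k collapses to 0 ⇒ CG = 0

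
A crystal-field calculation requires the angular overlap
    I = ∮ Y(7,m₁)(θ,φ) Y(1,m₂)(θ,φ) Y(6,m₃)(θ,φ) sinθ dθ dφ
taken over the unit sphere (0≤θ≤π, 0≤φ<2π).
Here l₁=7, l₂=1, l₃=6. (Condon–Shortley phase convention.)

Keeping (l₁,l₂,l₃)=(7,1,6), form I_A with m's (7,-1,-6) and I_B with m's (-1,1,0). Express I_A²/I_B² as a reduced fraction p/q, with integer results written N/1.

l's match ⇒ only the (l;m) 3-j factors differ between A and B.
A: triangle coeff Δ(7,1,6) = 1/1365; Σ_t [0,0]: t=0:+1/958003200 = 1/958003200; (3j)²=1/15 [(7 1 6; 7 -1 -6)], sign=+1
B: triangle coeff Δ(7,1,6) = 1/1365; Σ_t [2,2]: t=2:+1/1036800 = 1/1036800; (3j)²=4/195 [(7 1 6; -1 1 0)], sign=+1
I_A²/I_B² = (1/15)/(4/195) = 13/4

13/4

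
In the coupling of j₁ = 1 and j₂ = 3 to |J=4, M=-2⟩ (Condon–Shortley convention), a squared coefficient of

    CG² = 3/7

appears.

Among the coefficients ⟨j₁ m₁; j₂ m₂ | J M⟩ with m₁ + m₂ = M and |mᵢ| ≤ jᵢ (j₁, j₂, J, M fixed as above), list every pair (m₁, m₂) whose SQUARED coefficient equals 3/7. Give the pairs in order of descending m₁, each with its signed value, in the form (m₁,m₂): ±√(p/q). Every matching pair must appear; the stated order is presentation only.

(0,-2): +√(3/7)

Admissible pairs with m₁+m₂ = M = -2: (-1,-1), (0,-2), (1,-3)
  (m₁,m₂)=(1,-3): CG² = 1/28, CG = +√(1/28)
  (m₁,m₂)=(0,-2): CG² = 3/7, CG = +√(3/7)   ← matches the target
  (m₁,m₂)=(-1,-1): CG² = 15/28, CG = +√(15/28)
Pairs with CG² = 3/7: (0,-2): +√(3/7)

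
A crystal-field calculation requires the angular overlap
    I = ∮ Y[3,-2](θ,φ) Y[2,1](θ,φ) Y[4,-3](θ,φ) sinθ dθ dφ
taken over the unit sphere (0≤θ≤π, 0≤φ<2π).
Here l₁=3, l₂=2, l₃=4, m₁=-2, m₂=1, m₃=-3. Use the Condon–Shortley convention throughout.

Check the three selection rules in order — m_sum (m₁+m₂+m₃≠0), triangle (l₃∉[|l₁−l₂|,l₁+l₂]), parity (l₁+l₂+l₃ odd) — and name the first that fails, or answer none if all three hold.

m_sum

Σmᵢ = -4  ✗
l₃∈[|l₁−l₂|,l₁+l₂]=[1,5], have l₃=4
Σlᵢ = 9 ⇒ odd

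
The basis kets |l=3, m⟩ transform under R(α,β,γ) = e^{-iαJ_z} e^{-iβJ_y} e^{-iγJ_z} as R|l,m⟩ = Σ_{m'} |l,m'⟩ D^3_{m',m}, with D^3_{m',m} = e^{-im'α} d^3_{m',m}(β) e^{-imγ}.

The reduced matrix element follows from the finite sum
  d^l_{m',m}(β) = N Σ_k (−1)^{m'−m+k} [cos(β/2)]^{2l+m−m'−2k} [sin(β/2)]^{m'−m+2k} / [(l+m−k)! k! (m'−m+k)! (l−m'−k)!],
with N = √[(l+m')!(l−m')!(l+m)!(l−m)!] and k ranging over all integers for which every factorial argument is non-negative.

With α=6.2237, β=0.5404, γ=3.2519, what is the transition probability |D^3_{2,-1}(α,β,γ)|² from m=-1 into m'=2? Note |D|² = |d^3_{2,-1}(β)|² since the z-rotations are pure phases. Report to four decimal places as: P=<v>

P=0.0107

First d^3_{2,-1}(β=0.5404), then the phase factors e^{-i(2)α} and e^{-i(-1)γ}:
c=cos(0.540400/2)=0.963718, s=sin(0.540400/2)=0.266924; N=√[120·1·2·24]=75.894664
k∈{0,1} keeps every argument non-negative
  k=0: (−1)^3·75.8947/(12)·0.9637^3·0.2669^3 = -0.107657
  k=1: (−1)^4·75.8947/(24)·0.9637^1·0.2669^5 = +0.004129
d^3_{2,-1}(0.5404) = -0.107657 +0.004129 = -0.103528
|D^3_{2,-1}|² = |d^3_{2,-1}(β)|² = (-0.103528)² = 0.010718 (the z-rotation phases have unit modulus)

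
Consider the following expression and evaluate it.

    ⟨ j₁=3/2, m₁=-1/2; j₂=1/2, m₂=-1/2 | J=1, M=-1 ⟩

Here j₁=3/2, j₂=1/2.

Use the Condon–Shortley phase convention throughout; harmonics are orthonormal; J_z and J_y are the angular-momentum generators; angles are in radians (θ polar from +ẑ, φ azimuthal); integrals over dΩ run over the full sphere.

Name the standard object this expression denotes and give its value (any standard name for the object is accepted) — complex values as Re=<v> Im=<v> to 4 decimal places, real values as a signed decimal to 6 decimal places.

Clebsch–Gordan coefficient, +√(1/4) ≈ +0.500000

This is a Clebsch–Gordan (vector-coupling) coefficient.
√[3·1!2!0!/4! · 1!2!0!1!0!2!] = √(1)
  +(−1)^0/∏(0,1,2,0,0,0)! = 1/2  (running 1/2)
⟨..|..⟩ = √(1)·(1/2) = +0.500000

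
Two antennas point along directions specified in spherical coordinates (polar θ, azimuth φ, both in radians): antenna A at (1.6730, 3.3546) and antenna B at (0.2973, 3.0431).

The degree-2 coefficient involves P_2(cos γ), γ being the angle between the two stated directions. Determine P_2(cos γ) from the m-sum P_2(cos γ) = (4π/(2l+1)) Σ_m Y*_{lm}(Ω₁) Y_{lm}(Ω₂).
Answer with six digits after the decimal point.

-0.451488

Term-by-term m-sum for l=2 (normalisation 4π/5 = 2.513274):
  m=-2: Y*=0.34809 + 0.15796j  Y=0.03251 + 0.00649j  product 0.01029 + 0.00739j
  m=-1: Y*=0.07664 + 0.01658j  Y=-0.21533 - 0.02128j  product -0.01615 - 0.00520j
  m=+0: Y*=-0.30554 + 0.00000j  Y=0.54959 + 0.00000j  product -0.16792 + 0.00000j
  m=+1: Y*=-0.07664 + 0.01658j  Y=0.21533 - 0.02128j  product -0.01615 + 0.00520j
  m=+2: Y*=0.34809 - 0.15796j  Y=0.03251 - 0.00649j  product 0.01029 - 0.00739j
Σ over m = -0.17964 + 0.00000j; ×(4π/5) → -0.45149 + 0.00000j. Real part: -0.451488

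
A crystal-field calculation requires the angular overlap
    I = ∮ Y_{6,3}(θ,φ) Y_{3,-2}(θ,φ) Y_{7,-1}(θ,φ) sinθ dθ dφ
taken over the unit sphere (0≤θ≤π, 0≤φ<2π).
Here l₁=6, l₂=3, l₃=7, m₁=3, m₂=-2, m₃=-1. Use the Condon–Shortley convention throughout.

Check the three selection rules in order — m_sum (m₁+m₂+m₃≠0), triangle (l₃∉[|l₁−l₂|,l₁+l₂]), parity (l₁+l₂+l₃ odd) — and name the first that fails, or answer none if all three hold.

none

azimuthal sum: 3 − 2 − 1 = 0  ✓
3 ≤ 7 ≤ 9 (triangle on l)  ✓
L = 6 + 3 + 7 = 16 (even)  ✓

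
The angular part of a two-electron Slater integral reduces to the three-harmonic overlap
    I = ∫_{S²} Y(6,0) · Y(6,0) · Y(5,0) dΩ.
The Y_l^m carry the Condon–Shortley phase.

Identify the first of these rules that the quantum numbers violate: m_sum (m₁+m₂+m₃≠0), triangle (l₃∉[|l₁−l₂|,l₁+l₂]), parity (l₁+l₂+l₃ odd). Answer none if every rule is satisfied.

m₁+m₂+m₃ = 0 + 0 + 0 = 0  ✓
triangle: |6−6|=0 ≤ l₃=5 ≤ 6+6=12  ✓
parity: l₁+l₂+l₃ = 17 is odd  ✗

parity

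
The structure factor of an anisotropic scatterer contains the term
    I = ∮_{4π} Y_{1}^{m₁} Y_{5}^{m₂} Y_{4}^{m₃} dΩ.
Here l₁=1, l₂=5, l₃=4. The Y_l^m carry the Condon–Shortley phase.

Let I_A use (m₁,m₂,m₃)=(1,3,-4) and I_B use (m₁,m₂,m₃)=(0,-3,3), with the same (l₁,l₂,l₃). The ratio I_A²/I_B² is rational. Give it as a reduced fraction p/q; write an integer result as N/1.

1/16

Shared (l₁,l₂,l₃)=(1,5,4): N and (l;000)² cancel in I_A²/I_B².
A: Δ = 2!·0!·8!/11! = 1/495; Racah Σ t=0..0: t=0:+1/80640 = 1/80640; ⇒ 3j(1 5 4; 1 3 -4)² = 1/495, sgn +1
B: Δ = 2!·0!·8!/11! = 1/495; Racah Σ t=1..1: t=1:−1/5040 = -1/5040; ⇒ 3j(1 5 4; 0 -3 3)² = 16/495, sgn +1
I_A²/I_B² = (1/495)/(16/495) = 1/16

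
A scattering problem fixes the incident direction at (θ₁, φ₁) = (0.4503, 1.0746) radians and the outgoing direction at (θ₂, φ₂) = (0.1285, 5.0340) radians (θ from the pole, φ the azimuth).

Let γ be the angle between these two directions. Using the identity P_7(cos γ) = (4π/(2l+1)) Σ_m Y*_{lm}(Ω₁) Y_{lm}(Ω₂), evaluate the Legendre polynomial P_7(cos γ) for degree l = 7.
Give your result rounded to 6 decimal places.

Expand P_7 via completeness: Σ_{m} conj(Y_{7,m}) at Ω₁ times Y_{7,m} at Ω₂ —
  m=-7: Y*=(0.000482, 0.001399)  Y=(-0.000000, 0.000000)  product (-0.000000, -0.000000)
  m=-6: Y*=(0.011296, 0.001874)  Y=(0.000003, 0.000008)  product (0.000000, 0.000000)
  m=-5: Y*=(0.033537, -0.043157)  Y=(0.000149, -0.000006)  product (0.000005, -0.000007)
  m=-4: Y*=(-0.071885, -0.163605)  Y=(0.000539, -0.001844)  product (-0.000340, 0.000044)
  m=-3: Y*=(-0.395045, -0.032549)  Y=(-0.014625, -0.010134)  product (0.005448, 0.004479)
  m=-2: Y*=(-0.288713, 0.442209)  Y=(-0.092054, 0.069000)  product (-0.003935, -0.060628)
  m=-1: Y*=(0.101515, 0.187514)  Y=(0.147781, 0.443551)  product (-0.068170, 0.072738)
  m=+0: Y*=(-0.400714, -0.000000)  Y=(0.854048, 0.000000)  product (-0.342229, -0.000000)
  m=+1: Y*=(-0.101515, 0.187514)  Y=(-0.147781, 0.443551)  product (-0.068170, -0.072738)
  m=+2: Y*=(-0.288713, -0.442209)  Y=(-0.092054, -0.069000)  product (-0.003935, 0.060628)
  m=+3: Y*=(0.395045, -0.032549)  Y=(0.014625, -0.010134)  product (0.005448, -0.004479)
  m=+4: Y*=(-0.071885, 0.163605)  Y=(0.000539, 0.001844)  product (-0.000340, -0.000044)
  m=+5: Y*=(-0.033537, -0.043157)  Y=(-0.000149, -0.000006)  product (0.000005, 0.000007)
  m=+6: Y*=(0.011296, -0.001874)  Y=(0.000003, -0.000008)  product (0.000000, -0.000000)
  m=+7: Y*=(-0.000482, 0.001399)  Y=(0.000000, 0.000000)  product (-0.000000, 0.000000)
Σ over m = (-0.476215, -0.000000); ×(4π/15) → (-0.398953, -0.000000). Real part: -0.398953

-0.398953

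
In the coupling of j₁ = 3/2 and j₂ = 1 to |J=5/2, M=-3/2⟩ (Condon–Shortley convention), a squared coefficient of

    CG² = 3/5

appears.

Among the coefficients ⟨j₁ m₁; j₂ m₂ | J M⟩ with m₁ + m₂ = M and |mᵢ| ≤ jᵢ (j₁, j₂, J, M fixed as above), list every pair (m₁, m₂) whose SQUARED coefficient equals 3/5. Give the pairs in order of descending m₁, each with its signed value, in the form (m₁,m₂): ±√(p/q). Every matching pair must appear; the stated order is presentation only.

(-1/2,-1): +√(3/5)

Admissible pairs with m₁+m₂ = M = -3/2: (-3/2,0), (-1/2,-1)
  (m₁,m₂)=(-1/2,-1): CG² = 3/5, CG = +√(3/5)   ← matches the target
  (m₁,m₂)=(-3/2,0): CG² = 2/5, CG = +√(2/5)
Pairs with CG² = 3/5: (-1/2,-1): +√(3/5)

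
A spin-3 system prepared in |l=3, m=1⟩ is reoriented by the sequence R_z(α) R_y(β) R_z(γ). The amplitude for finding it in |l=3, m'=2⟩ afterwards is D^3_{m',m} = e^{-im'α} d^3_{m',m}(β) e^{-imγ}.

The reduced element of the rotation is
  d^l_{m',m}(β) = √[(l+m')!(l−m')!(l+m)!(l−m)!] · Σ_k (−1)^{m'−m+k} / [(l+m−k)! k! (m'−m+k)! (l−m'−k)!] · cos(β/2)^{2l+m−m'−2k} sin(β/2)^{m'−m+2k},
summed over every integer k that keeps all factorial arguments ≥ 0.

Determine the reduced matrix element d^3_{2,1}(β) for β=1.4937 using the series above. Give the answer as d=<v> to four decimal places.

d=0.3264

d^3_{2,1}(β=1.4937) via the finite sum:
c=cos(1.493700/2)=0.733832, s=sin(1.493700/2)=0.679331; N=√[120·1·24·2]=75.894664
k∈{0,1} keeps every argument non-negative
  k=0: (−1)^1·75.8947/(24)·0.7338^5·0.6793^1 = -0.457157
  k=1: (−1)^2·75.8947/(12)·0.7338^3·0.6793^3 = +0.783545
d^3_{2,1}(1.4937) = -0.457157 +0.783545 = +0.326388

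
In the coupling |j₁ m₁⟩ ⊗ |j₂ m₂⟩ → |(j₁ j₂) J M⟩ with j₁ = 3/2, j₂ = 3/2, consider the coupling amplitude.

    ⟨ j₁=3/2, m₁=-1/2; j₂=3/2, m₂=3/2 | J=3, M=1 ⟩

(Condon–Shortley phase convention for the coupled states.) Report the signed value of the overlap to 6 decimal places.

triangle: 0!·3!·3!/7! = 36/5040
(j±m)!: 1!·2!·3!·0!·4!·2! = 576
prefactor² = (2J+1)·Δ·N² = 144/5
  k=0: +1/(0!·0!·2!·3!·1!·0!) = 1/12
Σ = 1/12  ⇒  CG² = 144/5·(1/12)² = 1/5
CG = +√(1/5) = +0.447214

+0.447214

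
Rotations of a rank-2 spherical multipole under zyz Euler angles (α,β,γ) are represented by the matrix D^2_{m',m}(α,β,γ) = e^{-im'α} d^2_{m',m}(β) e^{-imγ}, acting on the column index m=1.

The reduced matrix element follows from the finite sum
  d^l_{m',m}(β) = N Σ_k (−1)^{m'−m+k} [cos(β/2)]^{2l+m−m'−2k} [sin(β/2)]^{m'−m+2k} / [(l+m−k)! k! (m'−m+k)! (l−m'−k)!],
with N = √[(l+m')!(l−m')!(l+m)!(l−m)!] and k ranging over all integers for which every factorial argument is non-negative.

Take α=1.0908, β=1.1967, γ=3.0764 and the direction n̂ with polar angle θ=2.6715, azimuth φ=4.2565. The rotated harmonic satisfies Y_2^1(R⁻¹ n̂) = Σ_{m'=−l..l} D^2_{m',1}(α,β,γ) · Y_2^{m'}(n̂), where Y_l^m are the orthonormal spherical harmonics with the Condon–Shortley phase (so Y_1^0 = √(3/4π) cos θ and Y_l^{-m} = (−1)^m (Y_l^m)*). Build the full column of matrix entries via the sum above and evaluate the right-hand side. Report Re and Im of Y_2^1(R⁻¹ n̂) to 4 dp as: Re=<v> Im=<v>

Need the full column D^2_{m',1} for m'=−2..2 at α=1.0908, β=1.1967, γ=3.0764.
cos(β/2)=0.826266, sin(β/2)=0.563280
d^2_{-2,1}: single k=3 term ⇒ +0.295340;  D = +0.184787-0.230390i
d^2_{-1,1}: k∈[2..3] ⇒ +0.649845 -0.100669 = +0.549176;  D = -0.221323-0.502603i
d^2_{0,1}: k∈[1..2] ⇒ +0.778323 -0.361717 = +0.416606;  D = -0.415721-0.027140i
d^2_{1,1}: k∈[0..1] ⇒ +0.466101 -0.649845 = -0.183744;  D = +0.095286-0.157107i
d^2_{2,1}: single k=0 term ⇒ -0.635498;  D = -0.329786-0.543230i
Y_2^{m'}(θ=2.6715,φ=4.2565) and Σ D·Y over m':
  (+0.1848-0.2304i)·(-0.0485-0.0627i)  (-0.2213-0.5026i)·(+0.1374-0.2801i)  (-0.4157-0.0271i)·(+0.4366+0.0000i)  (+0.0953-0.1571i)·(-0.1374-0.2801i)  (-0.3298-0.5432i)·(-0.0485+0.0627i)
Y_2^1(R⁻¹ n̂) = -0.383168-0.018698i

Re=-0.3832 Im=-0.0187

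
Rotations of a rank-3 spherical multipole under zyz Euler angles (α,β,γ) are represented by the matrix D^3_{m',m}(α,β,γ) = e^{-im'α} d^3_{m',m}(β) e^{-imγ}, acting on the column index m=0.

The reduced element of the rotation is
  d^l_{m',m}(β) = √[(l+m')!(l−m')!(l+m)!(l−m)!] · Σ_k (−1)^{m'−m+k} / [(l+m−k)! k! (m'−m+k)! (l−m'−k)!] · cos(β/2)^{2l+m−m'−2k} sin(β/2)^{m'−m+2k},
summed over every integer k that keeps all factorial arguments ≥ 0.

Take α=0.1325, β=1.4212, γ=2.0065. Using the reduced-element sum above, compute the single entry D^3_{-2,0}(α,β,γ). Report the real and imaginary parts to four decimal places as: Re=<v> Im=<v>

Re=0.1926 Im=0.0523

D^3_{-2,0}(0.1325,1.4212,2.0065) = e^{-i·-2·0.1325}·d^3_{-2,0}(1.4212)·e^{-i·0·2.0065}. Compute d first:
c=cos(1.421200/2)=0.757971, s=sin(1.421200/2)=0.652289; N=√[1·120·6·6]=65.726707
k∈{2,3} keeps every argument non-negative
  k=2: (−1)^0·65.7267/(12)·0.7580^4·0.6523^2 = +0.769219
  k=3: (−1)^1·65.7267/(12)·0.7580^2·0.6523^4 = -0.569672
d^3_{-2,0}(1.4212) = +0.769219 -0.569672 = +0.199547
D = (+0.965093+0.261909i)·(+0.199547)·(+1.000000+0.000000i) = +0.192581+0.052263i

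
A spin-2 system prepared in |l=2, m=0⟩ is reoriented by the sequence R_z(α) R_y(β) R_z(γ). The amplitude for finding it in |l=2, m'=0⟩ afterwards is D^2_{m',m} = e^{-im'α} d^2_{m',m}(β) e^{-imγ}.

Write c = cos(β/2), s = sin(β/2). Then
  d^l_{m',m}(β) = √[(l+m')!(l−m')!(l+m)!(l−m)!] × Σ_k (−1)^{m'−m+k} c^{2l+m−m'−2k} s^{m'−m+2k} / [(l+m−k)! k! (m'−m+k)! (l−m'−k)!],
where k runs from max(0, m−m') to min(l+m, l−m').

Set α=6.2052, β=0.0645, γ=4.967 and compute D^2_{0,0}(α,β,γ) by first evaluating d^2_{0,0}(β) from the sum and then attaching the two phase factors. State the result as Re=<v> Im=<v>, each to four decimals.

First d^2_{0,0}(β=0.0645), then the phase factors e^{-i(0)α} and e^{-i(0)γ}:
Half-angle: c=0.999480, s=0.032244. N=√(2·2·2·2)=4.000000
The bounds max(0,m−m')=0 and min(l+m,l−m')=2 give 3 terms
  k=0: (−1)^0·4.0000/(4)·0.9995^4·0.0322^0 = +0.997922
  k=1: (−1)^1·4.0000/(1)·0.9995^2·0.0322^2 = -0.004154
  k=2: (−1)^2·4.0000/(4)·0.9995^0·0.0322^4 = +0.000001
d^2_{0,0}(0.0645) = +0.997922 -0.004154 +0.000001 = +0.993768
Phases: e^{-i·(0)·6.2052}=+1.000000+0.000000i, e^{-i·(0)·4.9670}=+1.000000+0.000000i ⇒ D=+0.993768+0.000000i

Re=0.9938 Im=0.0000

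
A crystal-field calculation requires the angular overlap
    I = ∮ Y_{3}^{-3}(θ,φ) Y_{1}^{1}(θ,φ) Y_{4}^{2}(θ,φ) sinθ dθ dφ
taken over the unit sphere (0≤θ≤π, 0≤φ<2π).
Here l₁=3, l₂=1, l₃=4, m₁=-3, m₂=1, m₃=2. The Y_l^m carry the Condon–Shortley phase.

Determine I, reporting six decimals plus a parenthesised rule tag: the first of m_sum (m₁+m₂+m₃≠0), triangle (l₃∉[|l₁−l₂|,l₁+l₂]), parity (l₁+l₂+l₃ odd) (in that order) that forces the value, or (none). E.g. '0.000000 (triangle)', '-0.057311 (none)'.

0.061558 (none)

m-sum 0 ✓  L=8 even ✓  2≤4≤4 ✓
Π(2lᵢ+1) = 7×3×9 = 189
triangle coeff Δ(3,1,4) = 1/252
Σ_t [0,0]: t=0:+1/36 = 1/36
(3j)²=4/63 [(3 1 4; 0 0 0)], sign=+1
Σ_t [0,0]: t=0:+1/1440 = 1/1440
(3j)²=1/252 [(3 1 4; -3 1 2)], sign=+1
⇒ 4πI² = 1/21
I = (+1)√(1/21/(4π)) = 0.06155813
No selection rule forces the value: the integral is nonzero (none).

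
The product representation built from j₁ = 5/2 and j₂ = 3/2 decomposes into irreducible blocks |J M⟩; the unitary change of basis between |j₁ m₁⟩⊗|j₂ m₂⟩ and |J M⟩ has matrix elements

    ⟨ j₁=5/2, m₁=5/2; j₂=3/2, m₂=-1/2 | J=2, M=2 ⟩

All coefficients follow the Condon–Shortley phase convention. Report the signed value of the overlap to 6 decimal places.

j₁+j₂−J=2  J+j₁−j₂=3  J−j₁+j₂=1  j₁+j₂+J+1=7
(j₁±m₁, j₂±m₂, J±M) = (5,0,1,2,4,0)
P² = 480/7
sum k=0..0:
  [0] +1/12 = 1/12
S = 1/12
C² = P²·S² = 10/21 ; C = +0.690066

+√(10/21) ≈ +0.690066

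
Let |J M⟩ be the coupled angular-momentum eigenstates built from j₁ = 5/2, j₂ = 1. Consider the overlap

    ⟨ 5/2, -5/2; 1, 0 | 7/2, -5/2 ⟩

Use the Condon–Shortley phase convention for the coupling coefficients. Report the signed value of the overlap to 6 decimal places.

+0.534522

triangle: 0!·5!·2!/8! = 240/40320
(j±m)!: 0!·5!·1!·1!·1!·6! = 86400
prefactor² = (2J+1)·Δ·N² = 28800/7
  k=0: +1/(0!·0!·5!·1!·0!·1!) = 1/120
Σ = 1/120  ⇒  CG² = 28800/7·(1/120)² = 2/7
CG = +√(2/7) = +0.534522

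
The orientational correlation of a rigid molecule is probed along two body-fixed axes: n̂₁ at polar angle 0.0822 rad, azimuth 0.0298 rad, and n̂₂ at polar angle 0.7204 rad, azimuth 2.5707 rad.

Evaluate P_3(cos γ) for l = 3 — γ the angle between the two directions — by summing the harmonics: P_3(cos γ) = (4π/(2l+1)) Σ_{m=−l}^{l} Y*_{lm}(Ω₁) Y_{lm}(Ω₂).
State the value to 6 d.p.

Addition theorem: P_3(cos γ) = (4π/7) Σ_m Y*_{lm}(Ω₁) Y_{lm}(Ω₂), m = −3…3:
  m=-3: Y*=0.00023 + 0.00002j  Y=0.01694 - 0.11858j  product 0.00001 - 0.00003j
  m=-2: Y*=0.00685 + 0.00041j  Y=0.13904 + 0.30396j  product 0.00083 + 0.00214j
  m=-1: Y*=0.10520 + 0.00314j  Y=-0.32722 - 0.21015j  product -0.03376 - 0.02313j
  m=+0: Y*=0.73130 + 0.00000j  Y=-0.04934 + 0.00000j  product -0.03608 + 0.00000j
  m=+1: Y*=-0.10520 + 0.00314j  Y=0.32722 - 0.21015j  product -0.03376 + 0.02313j
  m=+2: Y*=0.00685 - 0.00041j  Y=0.13904 - 0.30396j  product 0.00083 - 0.00214j
  m=+3: Y*=-0.00023 + 0.00002j  Y=-0.01694 - 0.11858j  product 0.00001 + 0.00003j
Σ over m = -0.10194 - 0.00000j; ×(4π/7) → -0.18300 - 0.00000j. Real part: -0.183003

-0.183003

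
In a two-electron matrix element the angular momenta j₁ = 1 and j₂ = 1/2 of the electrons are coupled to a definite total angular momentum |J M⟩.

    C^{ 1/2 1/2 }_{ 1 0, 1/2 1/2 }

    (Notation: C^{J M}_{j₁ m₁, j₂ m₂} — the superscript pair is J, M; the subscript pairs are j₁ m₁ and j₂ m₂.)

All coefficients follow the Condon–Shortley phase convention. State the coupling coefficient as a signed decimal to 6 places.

triangle: 1!·1!·0!/3! = 1/6
(j±m)!: 1!·1!·1!·0!·1!·0! = 1
prefactor² = (2J+1)·Δ·N² = 1/3
  k=1: −1/(1!·0!·0!·0!·1!·0!) = -1
Σ = -1  ⇒  CG² = 1/3·(-1)² = 1/3
CG = −√(1/3) = -0.577350

−√(1/3) ≈ -0.577350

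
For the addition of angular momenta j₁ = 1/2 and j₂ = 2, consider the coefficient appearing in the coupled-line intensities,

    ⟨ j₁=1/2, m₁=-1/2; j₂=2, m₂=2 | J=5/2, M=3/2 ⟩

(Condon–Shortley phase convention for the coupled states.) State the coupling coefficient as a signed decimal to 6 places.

triangle: 0!*1!*4!/6! = 24/720
(j±m)!: 0!*1!*4!*0!*4!*1! = 576
prefactor² = (2J+1)*Δ*N² = 576/5
  k=0: +1/(0!*0!*1!*4!*0!*0!) = 1/24
Σ = 1/24  ⇒  CG² = 576/5*(1/24)² = 1/5
CG = +√(1/5) = +0.447214

+√(1/5) = +0.447214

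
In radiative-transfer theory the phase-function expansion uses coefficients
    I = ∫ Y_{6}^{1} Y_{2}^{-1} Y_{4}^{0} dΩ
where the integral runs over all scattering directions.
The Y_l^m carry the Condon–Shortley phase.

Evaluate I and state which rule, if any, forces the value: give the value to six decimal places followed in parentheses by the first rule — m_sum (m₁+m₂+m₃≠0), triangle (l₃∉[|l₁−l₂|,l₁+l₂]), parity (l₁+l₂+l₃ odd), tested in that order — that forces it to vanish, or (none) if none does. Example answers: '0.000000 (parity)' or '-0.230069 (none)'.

-0.210395 (none)

m-sum 0 ✓  L=12 even ✓  4≤4≤8 ✓
Π(2lᵢ+1) = 13×5×9 = 585
triangle coeff Δ(6,2,4) = 1/6435
Σ_t [2,2]: t=2:+1/2304 = 1/2304
(3j)²=5/143 [(6 2 4; 0 0 0)], sign=+1
Σ_t [1,1]: t=1:−1/3456 = -1/3456
(3j)²=35/1287 [(6 2 4; 1 -1 0)], sign=-1
⇒ 4πI² = 875/1573
I = (-1)√(875/1573/(4π)) = -0.21039467
No selection rule forces the value: the integral is nonzero (none).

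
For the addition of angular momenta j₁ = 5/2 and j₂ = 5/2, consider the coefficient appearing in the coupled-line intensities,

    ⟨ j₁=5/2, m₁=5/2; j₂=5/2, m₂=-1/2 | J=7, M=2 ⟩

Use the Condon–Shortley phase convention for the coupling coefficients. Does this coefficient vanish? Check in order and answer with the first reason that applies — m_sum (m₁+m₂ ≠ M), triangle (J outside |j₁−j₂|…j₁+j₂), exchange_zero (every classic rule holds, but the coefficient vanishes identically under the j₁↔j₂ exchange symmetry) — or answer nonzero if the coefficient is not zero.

m-sum: m₁+m₂ = 5/2+(-1/2) = 2, M = 2  ✓
triangle: need |j₁−j₂| ≤ J ≤ j₁+j₂, i.e. J ∈ [0, 5]; J = 7 is outside ✗ ⇒ coefficient is 0

triangle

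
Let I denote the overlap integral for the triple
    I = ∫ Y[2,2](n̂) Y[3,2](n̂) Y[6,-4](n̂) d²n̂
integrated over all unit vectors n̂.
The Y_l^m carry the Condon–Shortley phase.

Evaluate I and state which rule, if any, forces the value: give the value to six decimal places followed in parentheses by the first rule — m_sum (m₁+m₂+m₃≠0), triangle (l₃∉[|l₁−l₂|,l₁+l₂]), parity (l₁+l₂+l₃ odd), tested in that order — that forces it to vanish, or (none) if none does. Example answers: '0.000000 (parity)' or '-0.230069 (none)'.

0.000000 (triangle)

l₃=6 ∉ [1,5] — triangle fails ⇒ I = 0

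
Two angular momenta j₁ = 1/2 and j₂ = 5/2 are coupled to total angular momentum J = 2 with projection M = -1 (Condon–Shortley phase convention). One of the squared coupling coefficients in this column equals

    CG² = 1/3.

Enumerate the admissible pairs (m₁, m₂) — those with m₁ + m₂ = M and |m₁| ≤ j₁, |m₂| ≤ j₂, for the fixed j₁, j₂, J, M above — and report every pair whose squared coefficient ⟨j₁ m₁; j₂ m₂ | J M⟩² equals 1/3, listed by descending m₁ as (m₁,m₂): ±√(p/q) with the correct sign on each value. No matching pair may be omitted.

(-1/2,-1/2): −√(1/3)

Admissible pairs with m₁+m₂ = M = -1: (-1/2,-1/2), (1/2,-3/2)
  (m₁,m₂)=(1/2,-3/2): CG² = 2/3, CG = +√(2/3)
  (m₁,m₂)=(-1/2,-1/2): CG² = 1/3, CG = −√(1/3)   ← matches the target
Pairs with CG² = 1/3: (-1/2,-1/2): −√(1/3)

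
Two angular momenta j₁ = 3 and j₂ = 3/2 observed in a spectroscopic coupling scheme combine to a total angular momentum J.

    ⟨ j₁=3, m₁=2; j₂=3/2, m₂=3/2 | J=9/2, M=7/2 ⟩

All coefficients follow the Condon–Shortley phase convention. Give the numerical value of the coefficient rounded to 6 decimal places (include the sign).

+0.816497

j₁+j₂−J=0  J+j₁−j₂=6  J−j₁+j₂=3  j₁+j₂+J+1=10
(j₁±m₁, j₂±m₂, J±M) = (5,1,3,0,8,1)
P² = 345600
sum k=0..0:
  [0] +1/720 = 1/720
S = 1/720
C² = P²·S² = 2/3 ; C = +0.816497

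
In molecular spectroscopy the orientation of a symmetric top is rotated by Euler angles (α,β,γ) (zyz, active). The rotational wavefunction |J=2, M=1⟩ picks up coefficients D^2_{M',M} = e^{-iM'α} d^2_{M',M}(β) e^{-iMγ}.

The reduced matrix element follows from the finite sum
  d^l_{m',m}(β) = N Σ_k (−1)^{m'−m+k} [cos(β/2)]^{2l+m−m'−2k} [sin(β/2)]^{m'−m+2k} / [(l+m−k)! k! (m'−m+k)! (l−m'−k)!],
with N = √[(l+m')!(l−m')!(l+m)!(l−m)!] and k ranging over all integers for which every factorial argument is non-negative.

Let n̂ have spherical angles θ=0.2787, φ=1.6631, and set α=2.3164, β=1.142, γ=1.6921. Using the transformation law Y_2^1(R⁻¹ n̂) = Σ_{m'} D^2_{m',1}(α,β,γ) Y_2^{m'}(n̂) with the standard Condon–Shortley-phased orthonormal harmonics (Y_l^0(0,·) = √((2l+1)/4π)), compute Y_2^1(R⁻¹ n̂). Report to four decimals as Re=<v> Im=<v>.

Need the full column D^2_{m',1} for m'=−2..2 at α=2.3164, β=1.1420, γ=1.6921.
cos(β/2)=0.841361, sin(β/2)=0.540474
d^2_{-2,1}: single k=3 term ⇒ +0.265666;  D = -0.260323+0.053012i
d^2_{-1,1}: k∈[2..3] ⇒ +0.620347 -0.085329 = +0.535018;  D = +0.434099+0.312734i
d^2_{0,1}: k∈[1..2] ⇒ +0.788492 -0.325373 = +0.463119;  D = -0.056040-0.459716i
d^2_{1,1}: k∈[0..1] ⇒ +0.501106 -0.620347 = -0.119242;  D = +0.077172-0.090902i
d^2_{2,1}: single k=0 term ⇒ -0.643801;  D = -0.643241+0.026848i
Y_2^{m'}(θ=0.2787,φ=1.6631) and Σ D·Y over m':
  (-0.2603+0.0530i)·(-0.0287+0.0054i)  (+0.4341+0.3127i)·(-0.0188-0.2035i)  (-0.0560-0.4597i)·(+0.5592+0.0000i)  (+0.0772-0.0909i)·(+0.0188-0.2035i)  (-0.6432+0.0268i)·(-0.0287-0.0054i)
Y_2^1(R⁻¹ n̂) = +0.032902-0.368927i

Re=0.0329 Im=-0.3689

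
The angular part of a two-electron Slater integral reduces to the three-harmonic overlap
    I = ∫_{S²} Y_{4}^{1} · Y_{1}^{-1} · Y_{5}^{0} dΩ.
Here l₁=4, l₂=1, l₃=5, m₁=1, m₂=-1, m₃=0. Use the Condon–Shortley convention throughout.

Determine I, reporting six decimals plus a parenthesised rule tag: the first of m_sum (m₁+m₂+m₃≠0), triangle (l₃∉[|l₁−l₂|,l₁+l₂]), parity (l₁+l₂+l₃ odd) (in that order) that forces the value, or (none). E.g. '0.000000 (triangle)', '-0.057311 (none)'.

0.155288 (none)

m-sum 0 ✓  L=10 even ✓  3≤5≤5 ✓
Π(2lᵢ+1) = 9×3×11 = 297
triangle coeff Δ(4,1,5) = 1/495
Σ_t [0,0]: t=0:+1/576 = 1/576
(3j)²=5/99 [(4 1 5; 0 0 0)], sign=-1
Σ_t [0,0]: t=0:+1/1440 = 1/1440
(3j)²=2/99 [(4 1 5; 1 -1 0)], sign=-1
⇒ 4πI² = 10/33
I = (+1)√(10/33/(4π)) = 0.15528807
No selection rule forces the value: the integral is nonzero (none).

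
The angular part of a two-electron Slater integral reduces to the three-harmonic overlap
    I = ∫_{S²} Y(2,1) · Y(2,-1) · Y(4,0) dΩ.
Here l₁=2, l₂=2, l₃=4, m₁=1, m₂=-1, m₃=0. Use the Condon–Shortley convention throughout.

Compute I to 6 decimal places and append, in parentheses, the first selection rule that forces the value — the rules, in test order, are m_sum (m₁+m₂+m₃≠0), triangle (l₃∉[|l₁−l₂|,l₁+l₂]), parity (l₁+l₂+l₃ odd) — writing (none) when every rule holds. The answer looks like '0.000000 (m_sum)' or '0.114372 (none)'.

0.161197 (none)

m-sum 0 ✓  L=8 even ✓  0≤4≤4 ✓
Π(2lᵢ+1) = 5×5×9 = 225
triangle coeff Δ(2,2,4) = 1/630
Σ_t [0,0]: t=0:+1/16 = 1/16
(3j)²=2/35 [(2 2 4; 0 0 0)], sign=+1
Σ_t [0,0]: t=0:+1/36 = 1/36
(3j)²=8/315 [(2 2 4; 1 -1 0)], sign=+1
⇒ 4πI² = 16/49
I = (+1)√(16/49/(4π)) = 0.16119702
No selection rule forces the value: the integral is nonzero (none).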